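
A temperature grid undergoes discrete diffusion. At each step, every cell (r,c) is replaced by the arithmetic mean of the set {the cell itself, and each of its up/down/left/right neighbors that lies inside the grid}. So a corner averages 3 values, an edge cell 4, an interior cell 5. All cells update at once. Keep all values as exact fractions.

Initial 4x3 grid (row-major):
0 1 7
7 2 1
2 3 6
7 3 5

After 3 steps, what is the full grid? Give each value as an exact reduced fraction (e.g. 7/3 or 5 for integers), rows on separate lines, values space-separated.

After step 1:
  8/3 5/2 3
  11/4 14/5 4
  19/4 16/5 15/4
  4 9/2 14/3
After step 2:
  95/36 329/120 19/6
  389/120 61/20 271/80
  147/40 19/5 937/240
  53/12 491/120 155/36
After step 3:
  388/135 835/288 2231/720
  2269/720 3893/1200 1621/480
  227/60 889/240 5543/1440
  731/180 5981/1440 8857/2160

Answer: 388/135 835/288 2231/720
2269/720 3893/1200 1621/480
227/60 889/240 5543/1440
731/180 5981/1440 8857/2160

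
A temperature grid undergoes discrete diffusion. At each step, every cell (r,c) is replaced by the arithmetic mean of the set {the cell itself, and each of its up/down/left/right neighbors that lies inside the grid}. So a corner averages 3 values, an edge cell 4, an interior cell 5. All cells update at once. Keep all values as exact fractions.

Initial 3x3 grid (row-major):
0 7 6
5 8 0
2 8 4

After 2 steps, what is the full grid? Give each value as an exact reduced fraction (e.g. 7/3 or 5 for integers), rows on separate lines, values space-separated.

Answer: 13/3 1151/240 169/36
367/80 123/25 553/120
19/4 201/40 14/3

Derivation:
After step 1:
  4 21/4 13/3
  15/4 28/5 9/2
  5 11/2 4
After step 2:
  13/3 1151/240 169/36
  367/80 123/25 553/120
  19/4 201/40 14/3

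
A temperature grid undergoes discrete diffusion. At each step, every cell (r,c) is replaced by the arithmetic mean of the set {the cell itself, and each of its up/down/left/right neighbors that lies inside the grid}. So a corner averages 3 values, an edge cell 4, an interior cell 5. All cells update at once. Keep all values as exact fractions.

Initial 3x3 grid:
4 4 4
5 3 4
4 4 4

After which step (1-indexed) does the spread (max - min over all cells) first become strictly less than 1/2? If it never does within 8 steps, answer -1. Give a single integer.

Answer: 2

Derivation:
Step 1: max=13/3, min=15/4, spread=7/12
Step 2: max=25/6, min=23/6, spread=1/3
  -> spread < 1/2 first at step 2
Step 3: max=1759/432, min=3709/960, spread=1799/8640
Step 4: max=21817/5400, min=5629/1440, spread=2833/21600
Step 5: max=6237079/1555200, min=4521127/1152000, spread=2671151/31104000
Step 6: max=311033437/77760000, min=61317323/15552000, spread=741137/12960000
Step 7: max=22328008111/5598720000, min=49135654829/12441600000, spread=4339268759/111974400000
Step 8: max=557585844179/139968000000, min=221548368607/55987200000, spread=7429845323/279936000000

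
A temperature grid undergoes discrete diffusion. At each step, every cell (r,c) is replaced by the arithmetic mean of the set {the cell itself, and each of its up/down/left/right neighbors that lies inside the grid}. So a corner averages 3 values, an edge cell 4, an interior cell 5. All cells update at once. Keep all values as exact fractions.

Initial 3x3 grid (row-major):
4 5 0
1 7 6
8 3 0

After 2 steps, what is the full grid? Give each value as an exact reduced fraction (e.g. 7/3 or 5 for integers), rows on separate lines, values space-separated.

Answer: 37/9 77/20 131/36
251/60 423/100 859/240
9/2 159/40 43/12

Derivation:
After step 1:
  10/3 4 11/3
  5 22/5 13/4
  4 9/2 3
After step 2:
  37/9 77/20 131/36
  251/60 423/100 859/240
  9/2 159/40 43/12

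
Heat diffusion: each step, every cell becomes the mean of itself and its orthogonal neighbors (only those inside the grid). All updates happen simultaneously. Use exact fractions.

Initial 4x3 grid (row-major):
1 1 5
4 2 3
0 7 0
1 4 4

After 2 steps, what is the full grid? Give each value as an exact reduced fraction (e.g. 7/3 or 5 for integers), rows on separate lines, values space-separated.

Answer: 2 213/80 31/12
203/80 5/2 31/10
541/240 33/10 169/60
26/9 41/15 61/18

Derivation:
After step 1:
  2 9/4 3
  7/4 17/5 5/2
  3 13/5 7/2
  5/3 4 8/3
After step 2:
  2 213/80 31/12
  203/80 5/2 31/10
  541/240 33/10 169/60
  26/9 41/15 61/18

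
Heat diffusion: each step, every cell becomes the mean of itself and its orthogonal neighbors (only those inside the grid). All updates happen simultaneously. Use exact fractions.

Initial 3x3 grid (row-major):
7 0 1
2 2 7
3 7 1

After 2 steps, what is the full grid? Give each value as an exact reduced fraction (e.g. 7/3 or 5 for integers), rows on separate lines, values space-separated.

Answer: 3 353/120 95/36
141/40 78/25 841/240
43/12 317/80 11/3

Derivation:
After step 1:
  3 5/2 8/3
  7/2 18/5 11/4
  4 13/4 5
After step 2:
  3 353/120 95/36
  141/40 78/25 841/240
  43/12 317/80 11/3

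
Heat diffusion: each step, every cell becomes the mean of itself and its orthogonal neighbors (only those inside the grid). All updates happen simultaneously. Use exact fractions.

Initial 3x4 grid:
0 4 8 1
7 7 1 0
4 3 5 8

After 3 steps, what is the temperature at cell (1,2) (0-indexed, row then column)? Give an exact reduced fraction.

Answer: 24053/6000

Derivation:
Step 1: cell (1,2) = 21/5
Step 2: cell (1,2) = 377/100
Step 3: cell (1,2) = 24053/6000
Full grid after step 3:
  9139/2160 30181/7200 8827/2400 2489/720
  31991/7200 25433/6000 24053/6000 25151/7200
  4847/1080 16253/3600 1841/450 4171/1080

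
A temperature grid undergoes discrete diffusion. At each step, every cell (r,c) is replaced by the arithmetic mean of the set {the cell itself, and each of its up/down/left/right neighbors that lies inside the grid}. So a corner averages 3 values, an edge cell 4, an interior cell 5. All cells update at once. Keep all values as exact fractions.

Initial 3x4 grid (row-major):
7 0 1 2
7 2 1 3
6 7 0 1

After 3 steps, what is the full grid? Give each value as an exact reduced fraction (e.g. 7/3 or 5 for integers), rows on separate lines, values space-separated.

After step 1:
  14/3 5/2 1 2
  11/2 17/5 7/5 7/4
  20/3 15/4 9/4 4/3
After step 2:
  38/9 347/120 69/40 19/12
  607/120 331/100 49/25 389/240
  191/36 241/60 131/60 16/9
After step 3:
  2191/540 5467/1800 51/25 1183/720
  32213/7200 5171/1500 12959/6000 24991/14400
  5177/1080 6667/1800 559/225 4019/2160

Answer: 2191/540 5467/1800 51/25 1183/720
32213/7200 5171/1500 12959/6000 24991/14400
5177/1080 6667/1800 559/225 4019/2160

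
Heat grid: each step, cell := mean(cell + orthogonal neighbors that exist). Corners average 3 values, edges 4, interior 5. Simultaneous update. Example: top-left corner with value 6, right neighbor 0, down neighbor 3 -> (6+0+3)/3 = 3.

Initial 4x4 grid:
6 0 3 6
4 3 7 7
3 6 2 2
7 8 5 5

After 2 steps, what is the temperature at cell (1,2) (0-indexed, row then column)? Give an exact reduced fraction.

Answer: 223/50

Derivation:
Step 1: cell (1,2) = 22/5
Step 2: cell (1,2) = 223/50
Full grid after step 2:
  31/9 43/12 251/60 89/18
  49/12 99/25 223/50 577/120
  97/20 243/50 111/25 179/40
  35/6 219/40 199/40 13/3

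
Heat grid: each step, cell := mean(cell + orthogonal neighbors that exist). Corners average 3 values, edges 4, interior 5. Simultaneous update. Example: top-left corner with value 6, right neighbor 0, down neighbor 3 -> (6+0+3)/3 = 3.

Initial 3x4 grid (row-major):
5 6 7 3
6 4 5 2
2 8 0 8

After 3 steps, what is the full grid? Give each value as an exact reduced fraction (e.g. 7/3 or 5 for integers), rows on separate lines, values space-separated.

Answer: 718/135 35659/7200 3921/800 3127/720
7717/1600 10079/2000 6533/1500 31829/7200
2627/540 32009/7200 32639/7200 8741/2160

Derivation:
After step 1:
  17/3 11/2 21/4 4
  17/4 29/5 18/5 9/2
  16/3 7/2 21/4 10/3
After step 2:
  185/36 1333/240 367/80 55/12
  421/80 453/100 122/25 463/120
  157/36 1193/240 941/240 157/36
After step 3:
  718/135 35659/7200 3921/800 3127/720
  7717/1600 10079/2000 6533/1500 31829/7200
  2627/540 32009/7200 32639/7200 8741/2160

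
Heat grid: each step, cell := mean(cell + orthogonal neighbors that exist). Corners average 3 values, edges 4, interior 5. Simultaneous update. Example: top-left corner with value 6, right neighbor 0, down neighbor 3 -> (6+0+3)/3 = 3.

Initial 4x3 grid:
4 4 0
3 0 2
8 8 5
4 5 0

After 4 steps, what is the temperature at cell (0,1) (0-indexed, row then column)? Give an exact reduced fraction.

Step 1: cell (0,1) = 2
Step 2: cell (0,1) = 83/30
Step 3: cell (0,1) = 4969/1800
Step 4: cell (0,1) = 325181/108000
Full grid after step 4:
  108083/32400 325181/108000 3229/1200
  208483/54000 308633/90000 27893/9000
  240103/54000 492419/120000 49307/13500
  614627/129600 423427/96000 523027/129600

Answer: 325181/108000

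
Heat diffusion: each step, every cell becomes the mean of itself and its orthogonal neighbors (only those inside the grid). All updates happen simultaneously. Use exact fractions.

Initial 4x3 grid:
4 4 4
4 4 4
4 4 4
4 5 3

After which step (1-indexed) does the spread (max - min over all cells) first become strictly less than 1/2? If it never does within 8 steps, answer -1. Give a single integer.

Step 1: max=13/3, min=15/4, spread=7/12
Step 2: max=62/15, min=47/12, spread=13/60
  -> spread < 1/2 first at step 2
Step 3: max=557/135, min=9499/2400, spread=3629/21600
Step 4: max=132001/32400, min=95531/24000, spread=60683/648000
Step 5: max=3953947/972000, min=861811/216000, spread=30319/388800
Step 6: max=236280953/58320000, min=25910767/6480000, spread=61681/1166400
Step 7: max=7078947701/1749600000, min=777769639/194400000, spread=1580419/34992000
Step 8: max=424037917609/104976000000, min=46723225901/11664000000, spread=7057769/209952000

Answer: 2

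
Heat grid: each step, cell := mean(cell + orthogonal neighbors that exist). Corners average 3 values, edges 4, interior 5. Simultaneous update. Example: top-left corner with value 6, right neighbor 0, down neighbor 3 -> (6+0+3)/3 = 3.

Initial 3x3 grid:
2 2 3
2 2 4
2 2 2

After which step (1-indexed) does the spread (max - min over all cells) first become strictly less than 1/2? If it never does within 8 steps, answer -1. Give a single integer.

Answer: 3

Derivation:
Step 1: max=3, min=2, spread=1
Step 2: max=649/240, min=2, spread=169/240
Step 3: max=467/180, min=2539/1200, spread=1723/3600
  -> spread < 1/2 first at step 3
Step 4: max=8983/3600, min=11687/5400, spread=143/432
Step 5: max=1590103/648000, min=26657/12000, spread=1205/5184
Step 6: max=93847741/38880000, min=43751683/19440000, spread=10151/62208
Step 7: max=619858903/259200000, min=2655744751/1166400000, spread=85517/746496
Step 8: max=332180072069/139968000000, min=53487222949/23328000000, spread=720431/8957952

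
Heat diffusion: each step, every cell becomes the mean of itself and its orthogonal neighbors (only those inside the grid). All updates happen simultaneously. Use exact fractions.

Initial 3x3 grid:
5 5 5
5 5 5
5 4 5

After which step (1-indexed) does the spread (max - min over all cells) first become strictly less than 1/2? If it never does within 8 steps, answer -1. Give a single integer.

Answer: 1

Derivation:
Step 1: max=5, min=14/3, spread=1/3
  -> spread < 1/2 first at step 1
Step 2: max=5, min=1133/240, spread=67/240
Step 3: max=993/200, min=10363/2160, spread=1807/10800
Step 4: max=26639/5400, min=4162037/864000, spread=33401/288000
Step 5: max=2656609/540000, min=37650067/7776000, spread=3025513/38880000
Step 6: max=141244051/28800000, min=15087073133/3110400000, spread=53531/995328
Step 7: max=38088883949/7776000000, min=907087074151/186624000000, spread=450953/11943936
Step 8: max=4564591389481/933120000000, min=54478296439397/11197440000000, spread=3799043/143327232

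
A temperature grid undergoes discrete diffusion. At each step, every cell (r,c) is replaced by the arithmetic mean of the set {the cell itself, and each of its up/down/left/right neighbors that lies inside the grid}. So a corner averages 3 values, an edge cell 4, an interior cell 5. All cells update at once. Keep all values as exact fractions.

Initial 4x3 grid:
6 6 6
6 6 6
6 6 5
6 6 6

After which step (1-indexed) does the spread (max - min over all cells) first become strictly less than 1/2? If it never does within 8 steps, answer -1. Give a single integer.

Answer: 1

Derivation:
Step 1: max=6, min=17/3, spread=1/3
  -> spread < 1/2 first at step 1
Step 2: max=6, min=689/120, spread=31/120
Step 3: max=6, min=6269/1080, spread=211/1080
Step 4: max=10753/1800, min=631103/108000, spread=14077/108000
Step 5: max=644317/108000, min=5691593/972000, spread=5363/48600
Step 6: max=357131/60000, min=171219191/29160000, spread=93859/1166400
Step 7: max=577863533/97200000, min=10287325519/1749600000, spread=4568723/69984000
Step 8: max=17314381111/2916000000, min=618075564371/104976000000, spread=8387449/167961600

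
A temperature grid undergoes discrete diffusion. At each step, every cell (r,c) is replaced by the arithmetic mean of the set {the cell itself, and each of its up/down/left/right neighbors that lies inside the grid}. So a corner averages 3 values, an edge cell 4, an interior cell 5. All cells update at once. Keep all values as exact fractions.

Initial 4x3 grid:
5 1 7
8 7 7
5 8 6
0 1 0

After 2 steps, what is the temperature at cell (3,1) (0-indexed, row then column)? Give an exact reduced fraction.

Answer: 719/240

Derivation:
Step 1: cell (3,1) = 9/4
Step 2: cell (3,1) = 719/240
Full grid after step 2:
  191/36 313/60 67/12
  671/120 148/25 29/5
  189/40 487/100 74/15
  19/6 719/240 59/18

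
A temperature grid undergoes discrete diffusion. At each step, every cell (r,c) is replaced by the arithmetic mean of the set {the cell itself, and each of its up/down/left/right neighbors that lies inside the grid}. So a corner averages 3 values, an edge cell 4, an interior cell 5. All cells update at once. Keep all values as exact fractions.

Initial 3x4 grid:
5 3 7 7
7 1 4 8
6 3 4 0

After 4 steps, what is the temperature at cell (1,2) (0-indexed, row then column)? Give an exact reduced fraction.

Answer: 1614283/360000

Derivation:
Step 1: cell (1,2) = 24/5
Step 2: cell (1,2) = 423/100
Step 3: cell (1,2) = 27227/6000
Step 4: cell (1,2) = 1614283/360000
Full grid after step 4:
  21889/4800 36829/8000 1056803/216000 655243/129600
  3810137/864000 1580983/360000 1614283/360000 4109117/864000
  555703/129600 893633/216000 33539/8000 6903/1600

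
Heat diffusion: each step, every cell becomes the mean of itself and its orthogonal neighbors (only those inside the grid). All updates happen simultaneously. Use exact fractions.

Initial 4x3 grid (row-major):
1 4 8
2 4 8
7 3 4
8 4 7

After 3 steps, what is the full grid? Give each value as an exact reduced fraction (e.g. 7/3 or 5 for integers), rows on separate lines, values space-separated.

After step 1:
  7/3 17/4 20/3
  7/2 21/5 6
  5 22/5 11/2
  19/3 11/2 5
After step 2:
  121/36 349/80 203/36
  451/120 447/100 671/120
  577/120 123/25 209/40
  101/18 637/120 16/3
After step 3:
  8267/2160 7133/1600 11227/2160
  7379/1800 9241/2000 18833/3600
  4297/900 14839/3000 2107/400
  2831/540 38111/7200 238/45

Answer: 8267/2160 7133/1600 11227/2160
7379/1800 9241/2000 18833/3600
4297/900 14839/3000 2107/400
2831/540 38111/7200 238/45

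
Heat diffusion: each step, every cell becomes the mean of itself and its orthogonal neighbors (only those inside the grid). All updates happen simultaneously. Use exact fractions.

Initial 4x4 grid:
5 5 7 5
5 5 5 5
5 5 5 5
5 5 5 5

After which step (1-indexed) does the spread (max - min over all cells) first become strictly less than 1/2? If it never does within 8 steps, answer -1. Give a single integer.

Step 1: max=17/3, min=5, spread=2/3
Step 2: max=331/60, min=5, spread=31/60
Step 3: max=2911/540, min=5, spread=211/540
  -> spread < 1/2 first at step 3
Step 4: max=286843/54000, min=5, spread=16843/54000
Step 5: max=2568643/486000, min=22579/4500, spread=130111/486000
Step 6: max=76542367/14580000, min=1357159/270000, spread=3255781/14580000
Step 7: max=2287353691/437400000, min=1361107/270000, spread=82360351/437400000
Step 8: max=68361316891/13122000000, min=245506441/48600000, spread=2074577821/13122000000

Answer: 3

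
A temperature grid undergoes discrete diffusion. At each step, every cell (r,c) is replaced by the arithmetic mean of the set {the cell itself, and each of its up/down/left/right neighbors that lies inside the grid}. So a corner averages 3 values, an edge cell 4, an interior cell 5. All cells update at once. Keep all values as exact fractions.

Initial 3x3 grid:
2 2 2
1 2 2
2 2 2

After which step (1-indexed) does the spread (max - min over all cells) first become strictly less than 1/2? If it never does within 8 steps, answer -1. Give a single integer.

Step 1: max=2, min=5/3, spread=1/3
  -> spread < 1/2 first at step 1
Step 2: max=2, min=413/240, spread=67/240
Step 3: max=393/200, min=3883/2160, spread=1807/10800
Step 4: max=10439/5400, min=1570037/864000, spread=33401/288000
Step 5: max=1036609/540000, min=14322067/7776000, spread=3025513/38880000
Step 6: max=54844051/28800000, min=5755873133/3110400000, spread=53531/995328
Step 7: max=14760883949/7776000000, min=347215074151/186624000000, spread=450953/11943936
Step 8: max=1765231389481/933120000000, min=20885976439397/11197440000000, spread=3799043/143327232

Answer: 1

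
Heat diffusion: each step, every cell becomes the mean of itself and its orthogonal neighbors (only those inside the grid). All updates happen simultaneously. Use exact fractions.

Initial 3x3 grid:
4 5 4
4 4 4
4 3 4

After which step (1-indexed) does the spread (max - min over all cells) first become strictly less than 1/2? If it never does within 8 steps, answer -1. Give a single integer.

Answer: 2

Derivation:
Step 1: max=13/3, min=11/3, spread=2/3
Step 2: max=203/48, min=181/48, spread=11/24
  -> spread < 1/2 first at step 2
Step 3: max=2393/576, min=2215/576, spread=89/288
Step 4: max=28403/6912, min=26893/6912, spread=755/3456
Step 5: max=338129/82944, min=325423/82944, spread=6353/41472
Step 6: max=4034843/995328, min=3927781/995328, spread=53531/497664
Step 7: max=48226697/11943936, min=47324791/11943936, spread=450953/5971968
Step 8: max=577107971/143327232, min=569509885/143327232, spread=3799043/71663616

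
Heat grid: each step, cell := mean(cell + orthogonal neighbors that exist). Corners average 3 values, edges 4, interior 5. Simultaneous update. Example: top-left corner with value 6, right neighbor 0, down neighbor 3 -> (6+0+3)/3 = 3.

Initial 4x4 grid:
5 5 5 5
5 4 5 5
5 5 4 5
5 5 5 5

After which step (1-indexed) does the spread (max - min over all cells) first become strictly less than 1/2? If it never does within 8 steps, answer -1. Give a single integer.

Step 1: max=5, min=23/5, spread=2/5
  -> spread < 1/2 first at step 1
Step 2: max=5, min=47/10, spread=3/10
Step 3: max=587/120, min=4783/1000, spread=163/1500
Step 4: max=17609/3600, min=144157/30000, spread=3877/45000
Step 5: max=524939/108000, min=1448773/300000, spread=42259/1350000
Step 6: max=629741/129600, min=26099021/5400000, spread=210281/8100000
Step 7: max=471421787/97200000, min=376368671/77760000, spread=3843793/388800000
Step 8: max=14139734549/2916000000, min=117629735377/24300000000, spread=302078797/36450000000

Answer: 1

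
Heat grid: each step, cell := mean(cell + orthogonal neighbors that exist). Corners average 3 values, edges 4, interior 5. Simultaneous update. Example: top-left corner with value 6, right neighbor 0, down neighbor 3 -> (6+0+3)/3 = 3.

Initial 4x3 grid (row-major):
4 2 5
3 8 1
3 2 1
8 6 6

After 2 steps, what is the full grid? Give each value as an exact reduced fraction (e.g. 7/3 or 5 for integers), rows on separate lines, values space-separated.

Answer: 49/12 817/240 67/18
147/40 101/25 727/240
109/24 96/25 175/48
91/18 39/8 37/9

Derivation:
After step 1:
  3 19/4 8/3
  9/2 16/5 15/4
  4 4 5/2
  17/3 11/2 13/3
After step 2:
  49/12 817/240 67/18
  147/40 101/25 727/240
  109/24 96/25 175/48
  91/18 39/8 37/9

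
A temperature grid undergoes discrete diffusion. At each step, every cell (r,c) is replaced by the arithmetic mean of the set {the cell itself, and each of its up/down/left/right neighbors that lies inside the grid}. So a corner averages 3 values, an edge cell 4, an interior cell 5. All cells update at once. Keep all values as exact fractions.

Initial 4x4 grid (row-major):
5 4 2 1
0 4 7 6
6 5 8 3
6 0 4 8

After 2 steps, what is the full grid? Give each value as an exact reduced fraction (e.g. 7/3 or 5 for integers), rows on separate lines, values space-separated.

Answer: 7/2 57/16 313/80 43/12
15/4 43/10 451/100 189/40
83/20 22/5 533/100 209/40
4 347/80 383/80 65/12

Derivation:
After step 1:
  3 15/4 7/2 3
  15/4 4 27/5 17/4
  17/4 23/5 27/5 25/4
  4 15/4 5 5
After step 2:
  7/2 57/16 313/80 43/12
  15/4 43/10 451/100 189/40
  83/20 22/5 533/100 209/40
  4 347/80 383/80 65/12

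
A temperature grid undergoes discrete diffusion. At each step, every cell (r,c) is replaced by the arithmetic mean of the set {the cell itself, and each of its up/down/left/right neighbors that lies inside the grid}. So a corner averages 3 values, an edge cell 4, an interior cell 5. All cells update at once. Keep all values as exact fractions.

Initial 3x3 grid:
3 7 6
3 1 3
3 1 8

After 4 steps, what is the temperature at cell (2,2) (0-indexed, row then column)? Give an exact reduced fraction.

Step 1: cell (2,2) = 4
Step 2: cell (2,2) = 47/12
Step 3: cell (2,2) = 541/144
Step 4: cell (2,2) = 2141/576
Full grid after step 4:
  18865/5184 27107/6912 21577/5184
  11641/3456 117/32 13685/3456
  16429/5184 23599/6912 2141/576

Answer: 2141/576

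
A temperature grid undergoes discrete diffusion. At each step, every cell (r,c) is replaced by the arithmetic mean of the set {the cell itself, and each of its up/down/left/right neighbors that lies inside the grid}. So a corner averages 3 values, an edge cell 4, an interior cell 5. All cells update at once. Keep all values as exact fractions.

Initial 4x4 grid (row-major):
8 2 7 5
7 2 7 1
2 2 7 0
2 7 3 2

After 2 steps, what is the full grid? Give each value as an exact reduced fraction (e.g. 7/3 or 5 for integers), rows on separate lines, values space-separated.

After step 1:
  17/3 19/4 21/4 13/3
  19/4 4 24/5 13/4
  13/4 4 19/5 5/2
  11/3 7/2 19/4 5/3
After step 2:
  91/18 59/12 287/60 77/18
  53/12 223/50 211/50 893/240
  47/12 371/100 397/100 673/240
  125/36 191/48 823/240 107/36

Answer: 91/18 59/12 287/60 77/18
53/12 223/50 211/50 893/240
47/12 371/100 397/100 673/240
125/36 191/48 823/240 107/36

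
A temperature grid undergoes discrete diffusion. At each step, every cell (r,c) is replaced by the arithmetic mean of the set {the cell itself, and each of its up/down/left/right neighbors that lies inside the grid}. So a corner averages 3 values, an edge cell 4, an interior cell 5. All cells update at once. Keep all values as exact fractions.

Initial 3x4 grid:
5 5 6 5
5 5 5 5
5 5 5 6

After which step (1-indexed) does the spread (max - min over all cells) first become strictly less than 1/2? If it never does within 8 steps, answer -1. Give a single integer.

Answer: 1

Derivation:
Step 1: max=16/3, min=5, spread=1/3
  -> spread < 1/2 first at step 1
Step 2: max=1267/240, min=5, spread=67/240
Step 3: max=11387/2160, min=241/48, spread=271/1080
Step 4: max=679999/129600, min=12121/2400, spread=5093/25920
Step 5: max=40691501/7776000, min=1094611/216000, spread=257101/1555200
Step 6: max=2434453999/466560000, min=32947967/6480000, spread=497603/3732480
Step 7: max=145762037141/27993600000, min=330246113/64800000, spread=123828653/1119744000
Step 8: max=8729221884319/1679616000000, min=29782295413/5832000000, spread=1215366443/13436928000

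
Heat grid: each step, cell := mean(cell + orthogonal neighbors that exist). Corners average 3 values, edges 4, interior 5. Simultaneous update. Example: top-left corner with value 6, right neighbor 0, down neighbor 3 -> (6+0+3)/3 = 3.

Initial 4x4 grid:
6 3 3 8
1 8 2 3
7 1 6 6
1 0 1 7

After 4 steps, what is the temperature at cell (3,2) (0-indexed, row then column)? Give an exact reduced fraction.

Answer: 757147/216000

Derivation:
Step 1: cell (3,2) = 7/2
Step 2: cell (3,2) = 727/240
Step 3: cell (3,2) = 5261/1440
Step 4: cell (3,2) = 757147/216000
Full grid after step 4:
  67337/16200 87701/21600 472757/108000 285211/64800
  80141/21600 90649/22500 732829/180000 968479/216000
  366917/108000 599809/180000 71431/18000 900247/216000
  184231/64800 689299/216000 757147/216000 5279/1296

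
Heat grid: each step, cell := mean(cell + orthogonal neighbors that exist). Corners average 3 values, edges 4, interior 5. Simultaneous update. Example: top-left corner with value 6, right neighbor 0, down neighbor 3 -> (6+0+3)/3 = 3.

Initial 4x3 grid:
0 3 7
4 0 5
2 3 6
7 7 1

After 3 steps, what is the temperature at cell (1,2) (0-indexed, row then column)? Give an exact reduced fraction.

Step 1: cell (1,2) = 9/2
Step 2: cell (1,2) = 65/16
Step 3: cell (1,2) = 9127/2400
Full grid after step 3:
  289/108 22211/7200 541/144
  10303/3600 20123/6000 9127/2400
  3307/900 7621/2000 29281/7200
  1147/270 10327/2400 9331/2160

Answer: 9127/2400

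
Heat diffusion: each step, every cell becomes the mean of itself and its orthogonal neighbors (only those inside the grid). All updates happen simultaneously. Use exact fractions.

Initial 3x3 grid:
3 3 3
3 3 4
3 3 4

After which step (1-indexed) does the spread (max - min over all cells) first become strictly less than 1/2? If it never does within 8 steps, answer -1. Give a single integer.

Answer: 2

Derivation:
Step 1: max=11/3, min=3, spread=2/3
Step 2: max=125/36, min=3, spread=17/36
  -> spread < 1/2 first at step 2
Step 3: max=7327/2160, min=551/180, spread=143/432
Step 4: max=431549/129600, min=8363/2700, spread=1205/5184
Step 5: max=25627303/7776000, min=225541/72000, spread=10151/62208
Step 6: max=1525349141/466560000, min=61329209/19440000, spread=85517/746496
Step 7: max=91053190927/27993600000, min=7400153671/2332800000, spread=720431/8957952
Step 8: max=5442462194669/1679616000000, min=18568161863/5832000000, spread=6069221/107495424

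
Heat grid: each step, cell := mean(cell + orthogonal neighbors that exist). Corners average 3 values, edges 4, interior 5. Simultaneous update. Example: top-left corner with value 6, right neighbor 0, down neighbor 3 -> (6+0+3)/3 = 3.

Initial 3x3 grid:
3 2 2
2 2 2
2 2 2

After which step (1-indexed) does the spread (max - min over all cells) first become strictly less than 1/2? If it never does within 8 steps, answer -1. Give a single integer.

Step 1: max=7/3, min=2, spread=1/3
  -> spread < 1/2 first at step 1
Step 2: max=41/18, min=2, spread=5/18
Step 3: max=473/216, min=2, spread=41/216
Step 4: max=28051/12960, min=731/360, spread=347/2592
Step 5: max=1662137/777600, min=7357/3600, spread=2921/31104
Step 6: max=99140539/46656000, min=889483/432000, spread=24611/373248
Step 7: max=5917442033/2799360000, min=20096741/9720000, spread=207329/4478976
Step 8: max=353953152451/167961600000, min=1075601599/518400000, spread=1746635/53747712

Answer: 1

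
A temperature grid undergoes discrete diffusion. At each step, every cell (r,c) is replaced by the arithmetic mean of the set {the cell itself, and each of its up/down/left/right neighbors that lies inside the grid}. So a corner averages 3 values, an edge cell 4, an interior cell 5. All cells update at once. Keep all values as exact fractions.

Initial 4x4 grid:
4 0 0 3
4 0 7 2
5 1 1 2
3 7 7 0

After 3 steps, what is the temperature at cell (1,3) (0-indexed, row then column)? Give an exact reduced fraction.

Step 1: cell (1,3) = 7/2
Step 2: cell (1,3) = 101/48
Step 3: cell (1,3) = 3707/1440
Full grid after step 3:
  1321/540 1919/900 209/90 929/432
  2489/900 403/150 13999/6000 3707/1440
  263/75 6347/2000 767/250 6173/2400
  947/240 3057/800 7843/2400 553/180

Answer: 3707/1440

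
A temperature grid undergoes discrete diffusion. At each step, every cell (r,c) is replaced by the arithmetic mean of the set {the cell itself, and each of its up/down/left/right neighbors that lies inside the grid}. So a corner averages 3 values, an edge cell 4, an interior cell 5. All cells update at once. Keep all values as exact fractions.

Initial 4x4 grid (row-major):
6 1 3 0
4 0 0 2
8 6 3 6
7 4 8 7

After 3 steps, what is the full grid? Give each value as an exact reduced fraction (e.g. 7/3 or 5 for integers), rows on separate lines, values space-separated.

After step 1:
  11/3 5/2 1 5/3
  9/2 11/5 8/5 2
  25/4 21/5 23/5 9/2
  19/3 25/4 11/2 7
After step 2:
  32/9 281/120 203/120 14/9
  997/240 3 57/25 293/120
  1277/240 47/10 102/25 181/40
  113/18 1337/240 467/80 17/3
After step 3:
  7237/2160 953/360 3541/1800 256/135
  5771/1440 19771/6000 1012/375 4861/1800
  7363/1440 13603/3000 8569/2000 2507/600
  6181/1080 8059/1440 4231/800 3847/720

Answer: 7237/2160 953/360 3541/1800 256/135
5771/1440 19771/6000 1012/375 4861/1800
7363/1440 13603/3000 8569/2000 2507/600
6181/1080 8059/1440 4231/800 3847/720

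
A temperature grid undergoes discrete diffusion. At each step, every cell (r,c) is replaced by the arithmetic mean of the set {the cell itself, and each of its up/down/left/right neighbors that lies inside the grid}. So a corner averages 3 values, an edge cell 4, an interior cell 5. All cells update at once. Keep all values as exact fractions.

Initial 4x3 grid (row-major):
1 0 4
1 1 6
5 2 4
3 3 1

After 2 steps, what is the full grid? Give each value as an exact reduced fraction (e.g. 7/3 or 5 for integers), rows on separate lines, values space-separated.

After step 1:
  2/3 3/2 10/3
  2 2 15/4
  11/4 3 13/4
  11/3 9/4 8/3
After step 2:
  25/18 15/8 103/36
  89/48 49/20 37/12
  137/48 53/20 19/6
  26/9 139/48 49/18

Answer: 25/18 15/8 103/36
89/48 49/20 37/12
137/48 53/20 19/6
26/9 139/48 49/18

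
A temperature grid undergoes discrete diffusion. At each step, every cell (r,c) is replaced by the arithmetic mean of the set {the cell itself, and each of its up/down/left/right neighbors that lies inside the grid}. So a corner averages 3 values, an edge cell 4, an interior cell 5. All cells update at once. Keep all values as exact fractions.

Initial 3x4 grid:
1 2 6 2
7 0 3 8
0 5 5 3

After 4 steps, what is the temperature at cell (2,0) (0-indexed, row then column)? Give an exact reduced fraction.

Step 1: cell (2,0) = 4
Step 2: cell (2,0) = 17/6
Step 3: cell (2,0) = 1139/360
Step 4: cell (2,0) = 701/225
Full grid after step 4:
  95719/32400 175559/54000 100717/27000 33151/8100
  660851/216000 18469/5625 344279/90000 455063/108000
  701/225 1286/375 210059/54000 136879/32400

Answer: 701/225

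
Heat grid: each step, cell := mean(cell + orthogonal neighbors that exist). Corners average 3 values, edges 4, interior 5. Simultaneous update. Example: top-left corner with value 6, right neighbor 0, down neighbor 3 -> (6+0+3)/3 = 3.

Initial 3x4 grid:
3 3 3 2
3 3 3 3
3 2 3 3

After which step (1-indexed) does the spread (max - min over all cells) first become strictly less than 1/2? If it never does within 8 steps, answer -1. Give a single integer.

Step 1: max=3, min=8/3, spread=1/3
  -> spread < 1/2 first at step 1
Step 2: max=3, min=49/18, spread=5/18
Step 3: max=2101/720, min=3029/1080, spread=49/432
Step 4: max=62831/21600, min=364331/129600, spread=2531/25920
Step 5: max=622609/216000, min=146406911/51840000, spread=3019249/51840000
Step 6: max=55920949/19440000, min=146643289/51840000, spread=297509/6220800
Step 7: max=836114479/291600000, min=528715200791/186624000000, spread=6398065769/186624000000
Step 8: max=33402621049/11664000000, min=1586878535227/559872000000, spread=131578201/4478976000

Answer: 1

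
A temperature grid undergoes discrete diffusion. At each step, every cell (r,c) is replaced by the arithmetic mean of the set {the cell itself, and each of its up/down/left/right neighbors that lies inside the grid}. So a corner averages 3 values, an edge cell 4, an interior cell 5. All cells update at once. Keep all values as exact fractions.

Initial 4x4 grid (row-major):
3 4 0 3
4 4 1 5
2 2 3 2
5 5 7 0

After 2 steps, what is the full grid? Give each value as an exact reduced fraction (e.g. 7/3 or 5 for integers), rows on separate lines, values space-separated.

Answer: 29/9 137/48 601/240 89/36
79/24 74/25 267/100 631/240
137/40 86/25 301/100 45/16
4 157/40 29/8 37/12

Derivation:
After step 1:
  11/3 11/4 2 8/3
  13/4 3 13/5 11/4
  13/4 16/5 3 5/2
  4 19/4 15/4 3
After step 2:
  29/9 137/48 601/240 89/36
  79/24 74/25 267/100 631/240
  137/40 86/25 301/100 45/16
  4 157/40 29/8 37/12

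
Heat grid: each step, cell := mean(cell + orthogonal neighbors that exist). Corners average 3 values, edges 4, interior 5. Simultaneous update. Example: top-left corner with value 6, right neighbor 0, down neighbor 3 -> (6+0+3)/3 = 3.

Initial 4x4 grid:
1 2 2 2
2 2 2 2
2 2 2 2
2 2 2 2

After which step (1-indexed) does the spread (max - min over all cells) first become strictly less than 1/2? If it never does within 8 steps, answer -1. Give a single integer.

Answer: 1

Derivation:
Step 1: max=2, min=5/3, spread=1/3
  -> spread < 1/2 first at step 1
Step 2: max=2, min=31/18, spread=5/18
Step 3: max=2, min=391/216, spread=41/216
Step 4: max=2, min=11917/6480, spread=1043/6480
Step 5: max=2, min=363247/194400, spread=25553/194400
Step 6: max=35921/18000, min=10992541/5832000, spread=645863/5832000
Step 7: max=239029/120000, min=332278309/174960000, spread=16225973/174960000
Step 8: max=107299/54000, min=10020122017/5248800000, spread=409340783/5248800000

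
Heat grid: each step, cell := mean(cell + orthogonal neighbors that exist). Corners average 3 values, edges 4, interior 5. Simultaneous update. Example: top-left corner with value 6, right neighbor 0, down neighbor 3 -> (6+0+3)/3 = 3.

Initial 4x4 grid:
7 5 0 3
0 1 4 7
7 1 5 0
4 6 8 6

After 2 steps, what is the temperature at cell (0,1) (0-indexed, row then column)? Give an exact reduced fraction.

Step 1: cell (0,1) = 13/4
Step 2: cell (0,1) = 249/80
Full grid after step 2:
  11/3 249/80 779/240 59/18
  259/80 83/25 157/50 221/60
  197/48 351/100 87/20 61/15
  161/36 31/6 289/60 185/36

Answer: 249/80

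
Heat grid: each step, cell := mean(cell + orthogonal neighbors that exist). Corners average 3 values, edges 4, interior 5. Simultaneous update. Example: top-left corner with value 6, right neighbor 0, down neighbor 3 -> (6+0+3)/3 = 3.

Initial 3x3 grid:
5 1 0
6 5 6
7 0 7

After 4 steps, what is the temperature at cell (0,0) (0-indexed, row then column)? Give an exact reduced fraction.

Answer: 28969/7200

Derivation:
Step 1: cell (0,0) = 4
Step 2: cell (0,0) = 25/6
Step 3: cell (0,0) = 1411/360
Step 4: cell (0,0) = 28969/7200
Full grid after step 4:
  28969/7200 3225689/864000 474067/129600
  3644189/864000 492781/120000 1662407/432000
  291371/64800 3706189/864000 543367/129600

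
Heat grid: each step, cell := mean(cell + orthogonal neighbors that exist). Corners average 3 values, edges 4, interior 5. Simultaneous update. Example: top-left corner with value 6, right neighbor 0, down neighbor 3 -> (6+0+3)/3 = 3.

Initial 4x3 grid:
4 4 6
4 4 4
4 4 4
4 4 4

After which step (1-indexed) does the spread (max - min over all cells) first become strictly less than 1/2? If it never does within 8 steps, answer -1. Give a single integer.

Step 1: max=14/3, min=4, spread=2/3
Step 2: max=41/9, min=4, spread=5/9
Step 3: max=473/108, min=4, spread=41/108
  -> spread < 1/2 first at step 3
Step 4: max=56057/12960, min=4, spread=4217/12960
Step 5: max=3319549/777600, min=14479/3600, spread=38417/155520
Step 6: max=197824211/46656000, min=290597/72000, spread=1903471/9331200
Step 7: max=11798429089/2799360000, min=8755759/2160000, spread=18038617/111974400
Step 8: max=705114582851/167961600000, min=790526759/194400000, spread=883978523/6718464000

Answer: 3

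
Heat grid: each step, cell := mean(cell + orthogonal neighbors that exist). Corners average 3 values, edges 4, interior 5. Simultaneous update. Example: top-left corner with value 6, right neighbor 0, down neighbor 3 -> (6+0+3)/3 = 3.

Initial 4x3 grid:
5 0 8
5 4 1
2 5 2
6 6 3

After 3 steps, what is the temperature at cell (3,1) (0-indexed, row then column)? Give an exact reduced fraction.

Step 1: cell (3,1) = 5
Step 2: cell (3,1) = 257/60
Step 3: cell (3,1) = 14959/3600
Full grid after step 3:
  1579/432 52861/14400 163/48
  7007/1800 21359/6000 4213/1200
  7417/1800 1469/375 12809/3600
  4769/1080 14959/3600 4169/1080

Answer: 14959/3600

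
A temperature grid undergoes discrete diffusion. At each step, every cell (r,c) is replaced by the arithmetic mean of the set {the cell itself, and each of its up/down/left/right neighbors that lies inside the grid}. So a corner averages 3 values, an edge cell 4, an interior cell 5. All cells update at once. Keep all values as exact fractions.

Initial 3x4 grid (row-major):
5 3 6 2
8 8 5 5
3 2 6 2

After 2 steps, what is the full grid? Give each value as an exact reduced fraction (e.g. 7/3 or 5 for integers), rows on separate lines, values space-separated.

After step 1:
  16/3 11/2 4 13/3
  6 26/5 6 7/2
  13/3 19/4 15/4 13/3
After step 2:
  101/18 601/120 119/24 71/18
  313/60 549/100 449/100 109/24
  181/36 541/120 113/24 139/36

Answer: 101/18 601/120 119/24 71/18
313/60 549/100 449/100 109/24
181/36 541/120 113/24 139/36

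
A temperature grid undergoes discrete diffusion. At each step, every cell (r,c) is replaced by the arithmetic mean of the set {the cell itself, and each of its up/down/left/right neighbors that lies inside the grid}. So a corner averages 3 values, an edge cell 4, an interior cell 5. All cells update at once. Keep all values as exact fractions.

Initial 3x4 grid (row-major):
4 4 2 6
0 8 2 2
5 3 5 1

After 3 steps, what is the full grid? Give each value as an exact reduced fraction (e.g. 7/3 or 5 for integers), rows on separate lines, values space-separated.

Answer: 7609/2160 13811/3600 12361/3600 7283/2160
55249/14400 21311/6000 7207/2000 14753/4800
7789/2160 6943/1800 5893/1800 6823/2160

Derivation:
After step 1:
  8/3 9/2 7/2 10/3
  17/4 17/5 19/5 11/4
  8/3 21/4 11/4 8/3
After step 2:
  137/36 211/60 227/60 115/36
  779/240 106/25 81/25 251/80
  73/18 211/60 217/60 49/18
After step 3:
  7609/2160 13811/3600 12361/3600 7283/2160
  55249/14400 21311/6000 7207/2000 14753/4800
  7789/2160 6943/1800 5893/1800 6823/2160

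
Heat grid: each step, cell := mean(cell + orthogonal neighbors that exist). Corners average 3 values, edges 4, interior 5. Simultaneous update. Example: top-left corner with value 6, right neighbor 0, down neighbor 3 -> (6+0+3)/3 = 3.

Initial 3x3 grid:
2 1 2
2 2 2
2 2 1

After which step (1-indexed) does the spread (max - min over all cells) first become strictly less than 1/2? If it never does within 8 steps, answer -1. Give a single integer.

Answer: 1

Derivation:
Step 1: max=2, min=5/3, spread=1/3
  -> spread < 1/2 first at step 1
Step 2: max=23/12, min=413/240, spread=47/240
Step 3: max=149/80, min=1859/1080, spread=61/432
Step 4: max=79567/43200, min=112963/64800, spread=511/5184
Step 5: max=4724149/2592000, min=6816911/3888000, spread=4309/62208
Step 6: max=93981901/51840000, min=411576367/233280000, spread=36295/746496
Step 7: max=16841550941/9331200000, min=24784556099/13996800000, spread=305773/8957952
Step 8: max=1007762070527/559872000000, min=1491518488603/839808000000, spread=2575951/107495424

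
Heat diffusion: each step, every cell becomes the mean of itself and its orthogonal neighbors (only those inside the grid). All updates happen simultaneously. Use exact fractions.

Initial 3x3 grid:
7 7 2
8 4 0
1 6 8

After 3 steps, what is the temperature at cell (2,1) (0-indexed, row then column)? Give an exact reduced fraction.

Answer: 13483/2880

Derivation:
Step 1: cell (2,1) = 19/4
Step 2: cell (2,1) = 233/48
Step 3: cell (2,1) = 13483/2880
Full grid after step 3:
  148/27 1741/360 311/72
  3767/720 1937/400 6059/1440
  737/144 13483/2880 1901/432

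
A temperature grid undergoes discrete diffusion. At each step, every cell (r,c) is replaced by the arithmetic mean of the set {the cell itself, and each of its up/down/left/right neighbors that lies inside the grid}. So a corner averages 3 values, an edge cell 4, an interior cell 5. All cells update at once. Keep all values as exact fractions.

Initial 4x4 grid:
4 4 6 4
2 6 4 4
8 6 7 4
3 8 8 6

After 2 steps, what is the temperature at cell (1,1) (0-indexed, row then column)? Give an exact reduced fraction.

Step 1: cell (1,1) = 22/5
Step 2: cell (1,1) = 134/25
Full grid after step 2:
  40/9 517/120 587/120 79/18
  1049/240 134/25 241/50 1159/240
  277/48 141/25 307/50 421/80
  52/9 161/24 253/40 37/6

Answer: 134/25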